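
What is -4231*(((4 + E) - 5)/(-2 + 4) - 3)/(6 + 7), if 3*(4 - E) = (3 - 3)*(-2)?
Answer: 12693/26 ≈ 488.19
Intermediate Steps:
E = 4 (E = 4 - (3 - 3)*(-2)/3 = 4 - 0*(-2) = 4 - ⅓*0 = 4 + 0 = 4)
-4231*(((4 + E) - 5)/(-2 + 4) - 3)/(6 + 7) = -4231*(((4 + 4) - 5)/(-2 + 4) - 3)/(6 + 7) = -4231*((8 - 5)/2 - 3)/13 = -4231*(3*(½) - 3)/13 = -4231*(3/2 - 3)/13 = -(-12693)/(2*13) = -4231*(-3/26) = 12693/26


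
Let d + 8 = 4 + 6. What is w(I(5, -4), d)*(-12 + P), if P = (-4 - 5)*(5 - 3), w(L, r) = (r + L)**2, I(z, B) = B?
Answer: -120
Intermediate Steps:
d = 2 (d = -8 + (4 + 6) = -8 + 10 = 2)
w(L, r) = (L + r)**2
P = -18 (P = -9*2 = -18)
w(I(5, -4), d)*(-12 + P) = (-4 + 2)**2*(-12 - 18) = (-2)**2*(-30) = 4*(-30) = -120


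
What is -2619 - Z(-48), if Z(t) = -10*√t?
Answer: -2619 + 40*I*√3 ≈ -2619.0 + 69.282*I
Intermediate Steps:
-2619 - Z(-48) = -2619 - (-10)*√(-48) = -2619 - (-10)*4*I*√3 = -2619 - (-40)*I*√3 = -2619 + 40*I*√3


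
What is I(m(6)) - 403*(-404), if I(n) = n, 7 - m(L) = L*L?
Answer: 162783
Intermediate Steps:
m(L) = 7 - L**2 (m(L) = 7 - L*L = 7 - L**2)
I(m(6)) - 403*(-404) = (7 - 1*6**2) - 403*(-404) = (7 - 1*36) + 162812 = (7 - 36) + 162812 = -29 + 162812 = 162783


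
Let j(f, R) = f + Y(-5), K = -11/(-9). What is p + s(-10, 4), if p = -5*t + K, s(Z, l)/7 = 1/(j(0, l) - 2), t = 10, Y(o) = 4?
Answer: -815/18 ≈ -45.278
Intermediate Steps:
K = 11/9 (K = -11*(-1/9) = 11/9 ≈ 1.2222)
j(f, R) = 4 + f (j(f, R) = f + 4 = 4 + f)
s(Z, l) = 7/2 (s(Z, l) = 7/((4 + 0) - 2) = 7/(4 - 2) = 7/2)
p = -439/9 (p = -5*10 + 11/9 = -50 + 11/9 = -439/9 ≈ -48.778)
p + s(-10, 4) = -439/9 + 7/2 = -815/18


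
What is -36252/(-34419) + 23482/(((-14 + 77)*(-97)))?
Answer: -27937666/10015929 ≈ -2.7893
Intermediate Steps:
-36252/(-34419) + 23482/(((-14 + 77)*(-97))) = -36252*(-1/34419) + 23482/((63*(-97))) = 12084/11473 + 23482/(-6111) = 12084/11473 + 23482*(-1/6111) = 12084/11473 - 23482/6111 = -27937666/10015929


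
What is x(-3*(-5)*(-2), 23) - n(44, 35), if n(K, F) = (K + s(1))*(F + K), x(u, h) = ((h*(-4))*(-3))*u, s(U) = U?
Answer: -11835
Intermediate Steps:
x(u, h) = 12*h*u (x(u, h) = (-4*h*(-3))*u = (12*h)*u = 12*h*u)
n(K, F) = (1 + K)*(F + K) (n(K, F) = (K + 1)*(F + K) = (1 + K)*(F + K))
x(-3*(-5)*(-2), 23) - n(44, 35) = 12*23*(-3*(-5)*(-2)) - (35 + 44 + 44**2 + 35*44) = 12*23*(15*(-2)) - (35 + 44 + 1936 + 1540) = 12*23*(-30) - 1*3555 = -8280 - 3555 = -11835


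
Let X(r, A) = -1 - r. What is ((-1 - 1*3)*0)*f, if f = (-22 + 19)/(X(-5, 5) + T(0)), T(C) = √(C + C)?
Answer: 0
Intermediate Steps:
T(C) = √2*√C (T(C) = √(2*C) = √2*√C)
f = -¾ (f = (-22 + 19)/((-1 - 1*(-5)) + √2*√0) = -3/((-1 + 5) + √2*0) = -3/(4 + 0) = -3/4 = -3*¼ = -¾ ≈ -0.75000)
((-1 - 1*3)*0)*f = ((-1 - 1*3)*0)*(-¾) = ((-1 - 3)*0)*(-¾) = -4*0*(-¾) = 0*(-¾) = 0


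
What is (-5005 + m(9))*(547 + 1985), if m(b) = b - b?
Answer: -12672660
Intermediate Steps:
m(b) = 0
(-5005 + m(9))*(547 + 1985) = (-5005 + 0)*(547 + 1985) = -5005*2532 = -12672660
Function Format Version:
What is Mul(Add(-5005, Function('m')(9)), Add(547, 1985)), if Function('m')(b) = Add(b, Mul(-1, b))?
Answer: -12672660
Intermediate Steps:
Function('m')(b) = 0
Mul(Add(-5005, Function('m')(9)), Add(547, 1985)) = Mul(Add(-5005, 0), Add(547, 1985)) = Mul(-5005, 2532) = -12672660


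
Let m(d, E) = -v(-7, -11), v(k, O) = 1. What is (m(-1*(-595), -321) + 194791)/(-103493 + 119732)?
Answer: 64930/5413 ≈ 11.995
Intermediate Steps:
m(d, E) = -1 (m(d, E) = -1*1 = -1)
(m(-1*(-595), -321) + 194791)/(-103493 + 119732) = (-1 + 194791)/(-103493 + 119732) = 194790/16239 = 194790*(1/16239) = 64930/5413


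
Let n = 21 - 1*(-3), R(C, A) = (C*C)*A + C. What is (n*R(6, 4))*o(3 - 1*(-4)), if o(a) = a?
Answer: 25200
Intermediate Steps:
R(C, A) = C + A*C² (R(C, A) = C²*A + C = A*C² + C = C + A*C²)
n = 24 (n = 21 + 3 = 24)
(n*R(6, 4))*o(3 - 1*(-4)) = (24*(6*(1 + 4*6)))*(3 - 1*(-4)) = (24*(6*(1 + 24)))*(3 + 4) = (24*(6*25))*7 = (24*150)*7 = 3600*7 = 25200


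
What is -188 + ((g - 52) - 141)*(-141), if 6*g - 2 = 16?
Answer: 26602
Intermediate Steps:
g = 3 (g = ⅓ + (⅙)*16 = ⅓ + 8/3 = 3)
-188 + ((g - 52) - 141)*(-141) = -188 + ((3 - 52) - 141)*(-141) = -188 + (-49 - 141)*(-141) = -188 - 190*(-141) = -188 + 26790 = 26602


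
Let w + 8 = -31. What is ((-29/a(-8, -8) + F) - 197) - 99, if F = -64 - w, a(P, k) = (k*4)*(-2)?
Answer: -20573/64 ≈ -321.45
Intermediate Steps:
w = -39 (w = -8 - 31 = -39)
a(P, k) = -8*k (a(P, k) = (4*k)*(-2) = -8*k)
F = -25 (F = -64 - 1*(-39) = -64 + 39 = -25)
((-29/a(-8, -8) + F) - 197) - 99 = ((-29/((-8*(-8))) - 25) - 197) - 99 = ((-29/64 - 25) - 197) - 99 = (-1629/64 - 197) - 99 = -14237/64 - 99 = -20573/64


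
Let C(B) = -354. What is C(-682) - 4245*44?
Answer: -187134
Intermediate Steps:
C(-682) - 4245*44 = -354 - 4245*44 = -354 - 1*186780 = -354 - 186780 = -187134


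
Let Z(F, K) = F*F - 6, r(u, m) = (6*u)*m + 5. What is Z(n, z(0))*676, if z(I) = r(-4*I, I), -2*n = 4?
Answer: -1352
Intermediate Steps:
n = -2 (n = -1/2*4 = -2)
r(u, m) = 5 + 6*m*u (r(u, m) = 6*m*u + 5 = 5 + 6*m*u)
z(I) = 5 - 24*I**2 (z(I) = 5 + 6*I*(-4*I) = 5 - 24*I**2)
Z(F, K) = -6 + F**2 (Z(F, K) = F**2 - 6 = -6 + F**2)
Z(n, z(0))*676 = (-6 + (-2)**2)*676 = (-6 + 4)*676 = -2*676 = -1352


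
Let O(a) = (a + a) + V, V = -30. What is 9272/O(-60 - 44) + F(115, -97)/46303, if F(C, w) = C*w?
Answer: -215988153/5510057 ≈ -39.199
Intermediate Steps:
O(a) = -30 + 2*a (O(a) = (a + a) - 30 = 2*a - 30 = -30 + 2*a)
9272/O(-60 - 44) + F(115, -97)/46303 = 9272/(-30 + 2*(-60 - 44)) + (115*(-97))/46303 = 9272/(-30 + 2*(-104)) - 11155*1/46303 = 9272/(-30 - 208) - 11155/46303 = 9272/(-238) - 11155/46303 = 9272*(-1/238) - 11155/46303 = -4636/119 - 11155/46303 = -215988153/5510057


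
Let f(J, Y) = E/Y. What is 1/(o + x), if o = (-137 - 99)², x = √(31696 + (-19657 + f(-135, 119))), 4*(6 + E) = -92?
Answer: 1656956/92285463223 - √42620207/184570926446 ≈ 1.7919e-5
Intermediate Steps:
E = -29 (E = -6 + (¼)*(-92) = -6 - 23 = -29)
f(J, Y) = -29/Y
x = 2*√42620207/119 (x = √(31696 + (-19657 - 29/119)) = √(31696 - 2339212/119) = √(1432612/119) = 2*√42620207/119 ≈ 109.72)
o = 55696 (o = (-236)² = 55696)
1/(o + x) = 1/(55696 + 2*√42620207/119)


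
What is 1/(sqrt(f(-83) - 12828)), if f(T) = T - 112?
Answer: -I*sqrt(1447)/4341 ≈ -0.0087628*I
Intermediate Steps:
f(T) = -112 + T
1/(sqrt(f(-83) - 12828)) = 1/(sqrt((-112 - 83) - 12828)) = 1/(sqrt(-195 - 12828)) = 1/(sqrt(-13023)) = 1/(3*I*sqrt(1447)) = -I*sqrt(1447)/4341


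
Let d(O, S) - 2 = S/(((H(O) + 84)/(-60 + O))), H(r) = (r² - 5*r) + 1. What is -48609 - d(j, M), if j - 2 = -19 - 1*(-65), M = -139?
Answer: -104466707/2149 ≈ -48612.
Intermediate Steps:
j = 48 (j = 2 + (-19 - 1*(-65)) = 2 + (-19 + 65) = 2 + 46 = 48)
H(r) = 1 + r² - 5*r
d(O, S) = 2 + S*(-60 + O)/(85 + O² - 5*O) (d(O, S) = 2 + S/((((1 + O² - 5*O) + 84)/(-60 + O))) = 2 + S/(((85 + O² - 5*O)/(-60 + O))) = 2 + S*((-60 + O)/(85 + O² - 5*O)) = 2 + S*(-60 + O)/(85 + O² - 5*O))
-48609 - d(j, M) = -48609 - (170 - 60*(-139) - 10*48 + 2*48² + 48*(-139))/(85 + 48² - 5*48) = -48609 - (170 + 8340 - 480 + 2*2304 - 6672)/(85 + 2304 - 240) = -48609 - (170 + 8340 - 480 + 4608 - 6672)/2149 = -48609 - 5966/2149 = -104466707/2149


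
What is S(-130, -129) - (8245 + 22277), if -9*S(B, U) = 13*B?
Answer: -273008/9 ≈ -30334.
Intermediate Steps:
S(B, U) = -13*B/9
S(-130, -129) - (8245 + 22277) = -13/9*(-130) - (8245 + 22277) = 1690/9 - 1*30522 = 1690/9 - 30522 = -273008/9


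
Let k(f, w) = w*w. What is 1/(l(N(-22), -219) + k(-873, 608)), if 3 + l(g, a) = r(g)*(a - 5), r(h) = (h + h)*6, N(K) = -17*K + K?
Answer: -1/576515 ≈ -1.7346e-6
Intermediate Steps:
N(K) = -16*K
r(h) = 12*h (r(h) = (2*h)*6 = 12*h)
k(f, w) = w**2
l(g, a) = -3 + 12*g*(-5 + a) (l(g, a) = -3 + (12*g)*(a - 5) = -3 + (12*g)*(-5 + a) = -3 + 12*g*(-5 + a))
1/(l(N(-22), -219) + k(-873, 608)) = 1/((-3 - (-960)*(-22) + 12*(-219)*(-16*(-22))) + 608**2) = 1/((-3 - 60*352 + 12*(-219)*352) + 369664) = 1/((-3 - 21120 - 925056) + 369664) = 1/(-946179 + 369664) = 1/(-576515) = -1/576515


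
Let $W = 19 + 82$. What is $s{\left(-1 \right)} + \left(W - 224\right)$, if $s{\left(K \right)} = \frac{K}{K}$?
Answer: $-122$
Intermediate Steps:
$W = 101$
$s{\left(K \right)} = 1$
$s{\left(-1 \right)} + \left(W - 224\right) = 1 + \left(101 - 224\right) = 1 - 123 = -122$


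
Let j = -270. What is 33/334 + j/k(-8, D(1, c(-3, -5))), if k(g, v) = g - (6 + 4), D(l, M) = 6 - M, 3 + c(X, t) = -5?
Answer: 5043/334 ≈ 15.099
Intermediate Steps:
c(X, t) = -8 (c(X, t) = -3 - 5 = -8)
k(g, v) = -10 + g (k(g, v) = g - 1*10 = g - 10 = -10 + g)
33/334 + j/k(-8, D(1, c(-3, -5))) = 33/334 - 270/(-10 - 8) = 33*(1/334) - 270/(-18) = 33/334 - 270*(-1/18) = 33/334 + 15 = 5043/334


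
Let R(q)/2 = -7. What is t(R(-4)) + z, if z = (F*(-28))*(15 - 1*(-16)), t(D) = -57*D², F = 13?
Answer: -22456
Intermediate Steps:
R(q) = -14 (R(q) = 2*(-7) = -14)
z = -11284 (z = (13*(-28))*(15 - 1*(-16)) = -364*(15 + 16) = -364*31 = -11284)
t(R(-4)) + z = -57*(-14)² - 11284 = -57*196 - 11284 = -11172 - 11284 = -22456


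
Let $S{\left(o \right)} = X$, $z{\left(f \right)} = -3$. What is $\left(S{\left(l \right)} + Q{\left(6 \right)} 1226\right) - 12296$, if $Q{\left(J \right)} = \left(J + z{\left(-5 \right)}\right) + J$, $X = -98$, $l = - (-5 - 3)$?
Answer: $-1360$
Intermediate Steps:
$l = 8$ ($l = \left(-1\right) \left(-8\right) = 8$)
$Q{\left(J \right)} = -3 + 2 J$ ($Q{\left(J \right)} = \left(J - 3\right) + J = \left(-3 + J\right) + J = -3 + 2 J$)
$S{\left(o \right)} = -98$
$\left(S{\left(l \right)} + Q{\left(6 \right)} 1226\right) - 12296 = \left(-98 + \left(-3 + 2 \cdot 6\right) 1226\right) - 12296 = \left(-98 + \left(-3 + 12\right) 1226\right) - 12296 = \left(-98 + 9 \cdot 1226\right) - 12296 = \left(-98 + 11034\right) - 12296 = 10936 - 12296 = -1360$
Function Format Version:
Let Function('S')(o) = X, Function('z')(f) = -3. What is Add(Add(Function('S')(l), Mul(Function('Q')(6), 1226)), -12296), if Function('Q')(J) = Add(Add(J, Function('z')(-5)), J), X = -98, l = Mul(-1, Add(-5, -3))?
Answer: -1360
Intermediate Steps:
l = 8 (l = Mul(-1, -8) = 8)
Function('Q')(J) = Add(-3, Mul(2, J)) (Function('Q')(J) = Add(Add(J, -3), J) = Add(Add(-3, J), J) = Add(-3, Mul(2, J)))
Function('S')(o) = -98
Add(Add(Function('S')(l), Mul(Function('Q')(6), 1226)), -12296) = Add(Add(-98, Mul(Add(-3, Mul(2, 6)), 1226)), -12296) = Add(Add(-98, Mul(Add(-3, 12), 1226)), -12296) = Add(Add(-98, Mul(9, 1226)), -12296) = Add(Add(-98, 11034), -12296) = Add(10936, -12296) = -1360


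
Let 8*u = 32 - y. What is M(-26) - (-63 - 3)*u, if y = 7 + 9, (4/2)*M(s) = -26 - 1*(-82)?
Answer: 160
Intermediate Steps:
M(s) = 28 (M(s) = (-26 - 1*(-82))/2 = (-26 + 82)/2 = (½)*56 = 28)
y = 16
u = 2 (u = (32 - 1*16)/8 = (32 - 16)/8 = (⅛)*16 = 2)
M(-26) - (-63 - 3)*u = 28 - (-63 - 3)*2 = 28 - (-66)*2 = 28 - 1*(-132) = 28 + 132 = 160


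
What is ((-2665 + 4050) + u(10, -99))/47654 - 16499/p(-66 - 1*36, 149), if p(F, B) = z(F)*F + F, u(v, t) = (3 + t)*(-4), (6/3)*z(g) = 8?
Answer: 196786384/6075885 ≈ 32.388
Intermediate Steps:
z(g) = 4 (z(g) = (1/2)*8 = 4)
u(v, t) = -12 - 4*t
p(F, B) = 5*F (p(F, B) = 4*F + F = 5*F)
((-2665 + 4050) + u(10, -99))/47654 - 16499/p(-66 - 1*36, 149) = ((-2665 + 4050) + (-12 - 4*(-99)))/47654 - 16499*1/(5*(-66 - 1*36)) = (1385 + (-12 + 396))*(1/47654) - 16499*1/(5*(-66 - 36)) = (1385 + 384)*(1/47654) - 16499/(5*(-102)) = 1769*(1/47654) - 16499/(-510) = 1769/47654 - 16499*(-1/510) = 1769/47654 + 16499/510 = 196786384/6075885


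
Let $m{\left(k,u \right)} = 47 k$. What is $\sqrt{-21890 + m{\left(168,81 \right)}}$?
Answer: $i \sqrt{13994} \approx 118.3 i$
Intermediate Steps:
$\sqrt{-21890 + m{\left(168,81 \right)}} = \sqrt{-21890 + 47 \cdot 168} = \sqrt{-21890 + 7896} = \sqrt{-13994} = i \sqrt{13994}$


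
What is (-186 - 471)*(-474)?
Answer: 311418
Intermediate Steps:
(-186 - 471)*(-474) = -657*(-474) = 311418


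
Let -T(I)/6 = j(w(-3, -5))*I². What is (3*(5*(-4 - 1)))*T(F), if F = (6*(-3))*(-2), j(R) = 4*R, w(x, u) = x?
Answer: -6998400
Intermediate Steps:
F = 36 (F = -18*(-2) = 36)
T(I) = 72*I² (T(I) = -6*4*(-3)*I² = -(-72)*I² = 72*I²)
(3*(5*(-4 - 1)))*T(F) = (3*(5*(-4 - 1)))*(72*36²) = (3*(5*(-5)))*(72*1296) = (3*(-25))*93312 = -75*93312 = -6998400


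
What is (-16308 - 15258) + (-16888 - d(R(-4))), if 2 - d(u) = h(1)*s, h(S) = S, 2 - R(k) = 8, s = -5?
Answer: -48461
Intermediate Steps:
R(k) = -6 (R(k) = 2 - 1*8 = 2 - 8 = -6)
d(u) = 7 (d(u) = 2 - (-5) = 2 - 1*(-5) = 2 + 5 = 7)
(-16308 - 15258) + (-16888 - d(R(-4))) = (-16308 - 15258) + (-16888 - 1*7) = -31566 + (-16888 - 7) = -31566 - 16895 = -48461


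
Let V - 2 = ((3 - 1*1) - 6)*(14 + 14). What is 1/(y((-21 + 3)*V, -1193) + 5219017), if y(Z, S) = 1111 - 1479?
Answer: 1/5218649 ≈ 1.9162e-7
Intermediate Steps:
V = -110 (V = 2 + ((3 - 1*1) - 6)*(14 + 14) = 2 + ((3 - 1) - 6)*28 = 2 + (2 - 6)*28 = 2 - 4*28 = 2 - 112 = -110)
y(Z, S) = -368
1/(y((-21 + 3)*V, -1193) + 5219017) = 1/(-368 + 5219017) = 1/5218649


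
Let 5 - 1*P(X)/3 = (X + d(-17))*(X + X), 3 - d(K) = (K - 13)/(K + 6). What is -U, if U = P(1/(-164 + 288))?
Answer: -1267371/84568 ≈ -14.986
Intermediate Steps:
d(K) = 3 - (-13 + K)/(6 + K) (d(K) = 3 - (K - 13)/(K + 6) = 3 - (-13 + K)/(6 + K))
P(X) = 15 - 6*X*(3/11 + X) (P(X) = 15 - 3*(X + (31 + 2*(-17))/(6 - 17))*(X + X) = 15 - 3*(X + (31 - 34)/(-11))*2*X = 15 - 3*(X - 1/11*(-3))*2*X = 15 - 3*(X + 3/11)*2*X = 15 - 3*(3/11 + X)*2*X = 15 - 6*X*(3/11 + X))
U = 1267371/84568 (U = 15 - 6/(-164 + 288)² - 18/(11*(-164 + 288)) = 15 - 6*(1/124)² - 18/11/124 = 15 - 6*(1/124)² - 18/11*1/124 = 15 - 6*1/15376 - 9/682 = 15 - 3/7688 - 9/682 = 1267371/84568 ≈ 14.986)
-U = -1*1267371/84568 = -1267371/84568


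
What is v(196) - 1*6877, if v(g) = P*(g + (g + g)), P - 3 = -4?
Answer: -7465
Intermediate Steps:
P = -1 (P = 3 - 4 = -1)
v(g) = -3*g (v(g) = -(g + (g + g)) = -(g + 2*g) = -3*g)
v(196) - 1*6877 = -3*196 - 1*6877 = -588 - 6877 = -7465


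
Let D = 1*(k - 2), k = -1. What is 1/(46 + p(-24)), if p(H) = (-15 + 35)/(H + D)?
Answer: 27/1222 ≈ 0.022095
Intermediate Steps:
D = -3 (D = 1*(-1 - 2) = 1*(-3) = -3)
p(H) = 20/(-3 + H) (p(H) = (-15 + 35)/(H - 3) = 20/(-3 + H))
1/(46 + p(-24)) = 1/(46 + 20/(-3 - 24)) = 1/(46 + 20/(-27)) = 1/(46 + 20*(-1/27)) = 1/(46 - 20/27) = 1/(1222/27) = 27/1222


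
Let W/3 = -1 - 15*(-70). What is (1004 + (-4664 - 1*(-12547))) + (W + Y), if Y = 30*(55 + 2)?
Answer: 13744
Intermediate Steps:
W = 3147 (W = 3*(-1 - 15*(-70)) = 3*(-1 + 1050) = 3*1049 = 3147)
Y = 1710 (Y = 30*57 = 1710)
(1004 + (-4664 - 1*(-12547))) + (W + Y) = (1004 + (-4664 - 1*(-12547))) + (3147 + 1710) = (1004 + (-4664 + 12547)) + 4857 = (1004 + 7883) + 4857 = 8887 + 4857 = 13744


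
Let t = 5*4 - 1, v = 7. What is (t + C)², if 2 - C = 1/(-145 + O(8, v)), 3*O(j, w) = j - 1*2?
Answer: 9024016/20449 ≈ 441.29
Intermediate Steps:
O(j, w) = -⅔ + j/3 (O(j, w) = (j - 1*2)/3 = (j - 2)/3 = (-2 + j)/3 = -⅔ + j/3)
C = 287/143 (C = 2 - 1/(-145 + (-⅔ + (⅓)*8)) = 2 - 1/(-145 + (-⅔ + 8/3)) = 2 - 1/(-145 + 2) = 2 - 1/(-143) = 2 - 1*(-1/143) = 2 + 1/143 = 287/143 ≈ 2.0070)
t = 19 (t = 20 - 1 = 19)
(t + C)² = (19 + 287/143)² = (3004/143)² = 9024016/20449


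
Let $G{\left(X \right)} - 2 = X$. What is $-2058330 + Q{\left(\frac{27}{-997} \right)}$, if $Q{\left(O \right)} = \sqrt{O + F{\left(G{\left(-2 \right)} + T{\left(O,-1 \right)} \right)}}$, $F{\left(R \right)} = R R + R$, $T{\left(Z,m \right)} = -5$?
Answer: $-2058330 + \frac{\sqrt{19853261}}{997} \approx -2.0583 \cdot 10^{6}$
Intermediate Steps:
$G{\left(X \right)} = 2 + X$
$F{\left(R \right)} = R + R^{2}$ ($F{\left(R \right)} = R^{2} + R = R + R^{2}$)
$Q{\left(O \right)} = \sqrt{20 + O}$ ($Q{\left(O \right)} = \sqrt{O + \left(\left(2 - 2\right) - 5\right) \left(1 + \left(\left(2 - 2\right) - 5\right)\right)} = \sqrt{O + \left(0 - 5\right) \left(1 + \left(0 - 5\right)\right)} = \sqrt{O - 5 \left(1 - 5\right)} = \sqrt{O - -20} = \sqrt{O + 20} = \sqrt{20 + O}$)
$-2058330 + Q{\left(\frac{27}{-997} \right)} = -2058330 + \sqrt{20 + \frac{27}{-997}} = -2058330 + \sqrt{20 + 27 \left(- \frac{1}{997}\right)} = -2058330 + \sqrt{20 - \frac{27}{997}} = -2058330 + \sqrt{\frac{19913}{997}} = -2058330 + \frac{\sqrt{19853261}}{997}$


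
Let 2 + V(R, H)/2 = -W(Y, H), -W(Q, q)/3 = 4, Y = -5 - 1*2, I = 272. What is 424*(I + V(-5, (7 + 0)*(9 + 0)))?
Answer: 123808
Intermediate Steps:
Y = -7 (Y = -5 - 2 = -7)
W(Q, q) = -12 (W(Q, q) = -3*4 = -12)
V(R, H) = 20 (V(R, H) = -4 + 2*(-1*(-12)) = -4 + 2*12 = -4 + 24 = 20)
424*(I + V(-5, (7 + 0)*(9 + 0))) = 424*(272 + 20) = 424*292 = 123808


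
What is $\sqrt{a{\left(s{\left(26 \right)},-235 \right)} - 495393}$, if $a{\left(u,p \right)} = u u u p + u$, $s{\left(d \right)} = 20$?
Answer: $7 i \sqrt{48477} \approx 1541.2 i$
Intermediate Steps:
$a{\left(u,p \right)} = u + p u^{3}$ ($a{\left(u,p \right)} = u^{2} u p + u = u^{3} p + u = p u^{3} + u = u + p u^{3}$)
$\sqrt{a{\left(s{\left(26 \right)},-235 \right)} - 495393} = \sqrt{\left(20 - 235 \cdot 20^{3}\right) - 495393} = \sqrt{\left(20 - 1880000\right) - 495393} = \sqrt{-1879980 - 495393} = \sqrt{-2375373} = 7 i \sqrt{48477}$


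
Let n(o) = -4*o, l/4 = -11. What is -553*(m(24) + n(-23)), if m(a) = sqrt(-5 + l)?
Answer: -50876 - 3871*I ≈ -50876.0 - 3871.0*I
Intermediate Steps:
l = -44 (l = 4*(-11) = -44)
m(a) = 7*I (m(a) = sqrt(-5 - 44) = sqrt(-49) = 7*I)
-553*(m(24) + n(-23)) = -553*(7*I - 4*(-23)) = -553*(7*I + 92) = -553*(92 + 7*I) = -50876 - 3871*I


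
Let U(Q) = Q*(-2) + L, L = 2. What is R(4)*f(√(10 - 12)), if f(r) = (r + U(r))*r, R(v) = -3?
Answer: -6 - 6*I*√2 ≈ -6.0 - 8.4853*I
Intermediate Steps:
U(Q) = 2 - 2*Q (U(Q) = Q*(-2) + 2 = -2*Q + 2 = 2 - 2*Q)
f(r) = r*(2 - r) (f(r) = (r + (2 - 2*r))*r = (2 - r)*r = r*(2 - r))
R(4)*f(√(10 - 12)) = -3*√(10 - 12)*(2 - √(10 - 12)) = -3*√(-2)*(2 - √(-2)) = -3*I*√2*(2 - I*√2)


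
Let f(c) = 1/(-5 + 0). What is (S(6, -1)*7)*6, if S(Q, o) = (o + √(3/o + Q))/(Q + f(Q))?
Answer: -210/29 + 210*√3/29 ≈ 5.3011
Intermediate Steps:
f(c) = -⅕ (f(c) = 1/(-5) = -⅕)
S(Q, o) = (o + √(Q + 3/o))/(-⅕ + Q) (S(Q, o) = (o + √(3/o + Q))/(Q - ⅕) = (o + √(Q + 3/o))/(-⅕ + Q))
(S(6, -1)*7)*6 = ((5*(-1 + √(6 + 3/(-1)))/(-1 + 5*6))*7)*6 = ((5*(-1 + √(6 + 3*(-1)))/(-1 + 30))*7)*6 = ((5*(-1 + √(6 - 3))/29)*7)*6 = ((5*(1/29)*(-1 + √3))*7)*6 = ((-5/29 + 5*√3/29)*7)*6 = (-35/29 + 35*√3/29)*6 = -210/29 + 210*√3/29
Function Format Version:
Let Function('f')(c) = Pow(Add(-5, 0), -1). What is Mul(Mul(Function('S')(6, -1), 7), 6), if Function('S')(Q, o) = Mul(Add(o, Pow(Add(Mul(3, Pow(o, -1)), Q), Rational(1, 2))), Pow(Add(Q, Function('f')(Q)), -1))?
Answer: Add(Rational(-210, 29), Mul(Rational(210, 29), Pow(3, Rational(1, 2)))) ≈ 5.3011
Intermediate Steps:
Function('f')(c) = Rational(-1, 5) (Function('f')(c) = Pow(-5, -1) = Rational(-1, 5))
Function('S')(Q, o) = Mul(Pow(Add(Rational(-1, 5), Q), -1), Add(o, Pow(Add(Q, Mul(3, Pow(o, -1))), Rational(1, 2)))) (Function('S')(Q, o) = Mul(Add(o, Pow(Add(Mul(3, Pow(o, -1)), Q), Rational(1, 2))), Pow(Add(Q, Rational(-1, 5)), -1)) = Mul(Add(o, Pow(Add(Q, Mul(3, Pow(o, -1))), Rational(1, 2))), Pow(Add(Rational(-1, 5), Q), -1)) = Mul(Pow(Add(Rational(-1, 5), Q), -1), Add(o, Pow(Add(Q, Mul(3, Pow(o, -1))), Rational(1, 2)))))
Mul(Mul(Function('S')(6, -1), 7), 6) = Mul(Mul(Mul(5, Pow(Add(-1, Mul(5, 6)), -1), Add(-1, Pow(Add(6, Mul(3, Pow(-1, -1))), Rational(1, 2)))), 7), 6) = Mul(Mul(Mul(5, Pow(Add(-1, 30), -1), Add(-1, Pow(Add(6, Mul(3, -1)), Rational(1, 2)))), 7), 6) = Mul(Mul(Mul(5, Pow(29, -1), Add(-1, Pow(Add(6, -3), Rational(1, 2)))), 7), 6) = Mul(Mul(Mul(5, Rational(1, 29), Add(-1, Pow(3, Rational(1, 2)))), 7), 6) = Mul(Mul(Add(Rational(-5, 29), Mul(Rational(5, 29), Pow(3, Rational(1, 2)))), 7), 6) = Mul(Add(Rational(-35, 29), Mul(Rational(35, 29), Pow(3, Rational(1, 2)))), 6) = Add(Rational(-210, 29), Mul(Rational(210, 29), Pow(3, Rational(1, 2))))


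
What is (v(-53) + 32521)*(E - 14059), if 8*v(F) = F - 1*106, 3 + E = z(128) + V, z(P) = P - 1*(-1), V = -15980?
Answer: -7777649217/8 ≈ -9.7221e+8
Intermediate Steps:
z(P) = 1 + P (z(P) = P + 1 = 1 + P)
E = -15854 (E = -3 + ((1 + 128) - 15980) = -3 + (129 - 15980) = -3 - 15851 = -15854)
v(F) = -53/4 + F/8 (v(F) = (F - 1*106)/8 = (F - 106)/8 = (-106 + F)/8 = -53/4 + F/8)
(v(-53) + 32521)*(E - 14059) = ((-53/4 + (⅛)*(-53)) + 32521)*(-15854 - 14059) = ((-53/4 - 53/8) + 32521)*(-29913) = (-159/8 + 32521)*(-29913) = (260009/8)*(-29913) = -7777649217/8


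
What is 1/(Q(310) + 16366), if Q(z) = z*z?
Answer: 1/112466 ≈ 8.8916e-6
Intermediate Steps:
Q(z) = z**2
1/(Q(310) + 16366) = 1/(310**2 + 16366) = 1/(96100 + 16366) = 1/112466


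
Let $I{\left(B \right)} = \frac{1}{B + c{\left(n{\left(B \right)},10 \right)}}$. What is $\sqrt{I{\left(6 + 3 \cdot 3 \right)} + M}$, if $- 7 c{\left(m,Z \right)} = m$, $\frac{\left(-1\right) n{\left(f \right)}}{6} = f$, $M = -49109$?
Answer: $\frac{2 i \sqrt{466842090}}{195} \approx 221.61 i$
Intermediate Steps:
$n{\left(f \right)} = - 6 f$
$c{\left(m,Z \right)} = - \frac{m}{7}$
$I{\left(B \right)} = \frac{7}{13 B}$ ($I{\left(B \right)} = \frac{1}{B - \frac{\left(-6\right) B}{7}} = \frac{1}{B + \frac{6 B}{7}} = \frac{1}{\frac{13}{7} B} = \frac{7}{13 B}$)
$\sqrt{I{\left(6 + 3 \cdot 3 \right)} + M} = \sqrt{\frac{7}{13 \left(6 + 3 \cdot 3\right)} - 49109} = \sqrt{\frac{7}{13 \left(6 + 9\right)} - 49109} = \sqrt{\frac{7}{13 \cdot 15} - 49109} = \sqrt{\frac{7}{13} \cdot \frac{1}{15} - 49109} = \sqrt{\frac{7}{195} - 49109} = \sqrt{- \frac{9576248}{195}} = \frac{2 i \sqrt{466842090}}{195}$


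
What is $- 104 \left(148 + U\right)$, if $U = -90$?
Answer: $-6032$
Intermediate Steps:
$- 104 \left(148 + U\right) = - 104 \left(148 - 90\right) = \left(-104\right) 58 = -6032$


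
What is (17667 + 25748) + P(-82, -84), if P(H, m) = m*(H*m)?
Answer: -535177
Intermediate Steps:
P(H, m) = H*m**2
(17667 + 25748) + P(-82, -84) = (17667 + 25748) - 82*(-84)**2 = 43415 - 82*7056 = 43415 - 578592 = -535177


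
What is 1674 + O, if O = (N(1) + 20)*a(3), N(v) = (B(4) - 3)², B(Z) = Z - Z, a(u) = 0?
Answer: 1674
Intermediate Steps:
B(Z) = 0
N(v) = 9 (N(v) = (0 - 3)² = (-3)² = 9)
O = 0 (O = (9 + 20)*0 = 29*0 = 0)
1674 + O = 1674 + 0 = 1674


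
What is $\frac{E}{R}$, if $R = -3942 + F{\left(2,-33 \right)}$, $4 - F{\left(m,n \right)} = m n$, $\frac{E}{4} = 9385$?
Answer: $- \frac{9385}{968} \approx -9.6953$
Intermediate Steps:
$E = 37540$ ($E = 4 \cdot 9385 = 37540$)
$F{\left(m,n \right)} = 4 - m n$
$R = -3872$ ($R = -3942 - \left(-4 + 2 \left(-33\right)\right) = -3942 + \left(4 + 66\right) = -3942 + 70 = -3872$)
$\frac{E}{R} = \frac{37540}{-3872} = 37540 \left(- \frac{1}{3872}\right) = - \frac{9385}{968}$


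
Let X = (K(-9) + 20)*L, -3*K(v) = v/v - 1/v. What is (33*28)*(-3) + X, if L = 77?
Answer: -34034/27 ≈ -1260.5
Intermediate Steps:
K(v) = -1/3 + 1/(3*v) (K(v) = -(v/v - 1/v)/3 = -(1 - 1/v)/3 = -1/3 + 1/(3*v))
X = 40810/27 (X = ((1/3)*(1 - 1*(-9))/(-9) + 20)*77 = ((1/3)*(-1/9)*(1 + 9) + 20)*77 = ((1/3)*(-1/9)*10 + 20)*77 = (-10/27 + 20)*77 = (530/27)*77 = 40810/27 ≈ 1511.5)
(33*28)*(-3) + X = (33*28)*(-3) + 40810/27 = 924*(-3) + 40810/27 = -2772 + 40810/27 = -34034/27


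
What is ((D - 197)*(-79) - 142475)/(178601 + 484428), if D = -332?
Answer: -100684/663029 ≈ -0.15185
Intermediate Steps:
((D - 197)*(-79) - 142475)/(178601 + 484428) = ((-332 - 197)*(-79) - 142475)/(178601 + 484428) = (-529*(-79) - 142475)/663029 = (41791 - 142475)*(1/663029) = -100684*1/663029 = -100684/663029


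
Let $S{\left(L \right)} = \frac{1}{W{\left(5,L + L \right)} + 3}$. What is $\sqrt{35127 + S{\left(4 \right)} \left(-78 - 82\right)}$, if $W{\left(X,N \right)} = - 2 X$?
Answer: $\frac{\sqrt{1722343}}{7} \approx 187.48$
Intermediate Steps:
$S{\left(L \right)} = - \frac{1}{7}$ ($S{\left(L \right)} = \frac{1}{\left(-2\right) 5 + 3} = \frac{1}{-10 + 3} = \frac{1}{-7} = - \frac{1}{7}$)
$\sqrt{35127 + S{\left(4 \right)} \left(-78 - 82\right)} = \sqrt{35127 - \frac{-78 - 82}{7}} = \sqrt{35127 - - \frac{160}{7}} = \sqrt{35127 + \frac{160}{7}} = \sqrt{\frac{246049}{7}} = \frac{\sqrt{1722343}}{7}$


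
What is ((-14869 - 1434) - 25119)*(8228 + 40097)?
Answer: -2001718150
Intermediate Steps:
((-14869 - 1434) - 25119)*(8228 + 40097) = (-16303 - 25119)*48325 = -41422*48325 = -2001718150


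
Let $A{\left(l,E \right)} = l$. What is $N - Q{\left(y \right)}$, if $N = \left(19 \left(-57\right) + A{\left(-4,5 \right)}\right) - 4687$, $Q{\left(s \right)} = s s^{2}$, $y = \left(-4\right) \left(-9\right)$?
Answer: $-52430$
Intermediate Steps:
$y = 36$
$Q{\left(s \right)} = s^{3}$
$N = -5774$ ($N = \left(19 \left(-57\right) - 4\right) - 4687 = \left(-1083 - 4\right) - 4687 = -1087 - 4687 = -5774$)
$N - Q{\left(y \right)} = -5774 - 36^{3} = -5774 - 46656 = -52430$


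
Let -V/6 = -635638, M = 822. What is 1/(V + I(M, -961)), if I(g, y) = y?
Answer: 1/3812867 ≈ 2.6227e-7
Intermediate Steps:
V = 3813828 (V = -6*(-635638) = 3813828)
1/(V + I(M, -961)) = 1/(3813828 - 961) = 1/3812867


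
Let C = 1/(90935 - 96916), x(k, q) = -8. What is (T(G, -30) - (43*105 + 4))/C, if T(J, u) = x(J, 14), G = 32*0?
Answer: 27075987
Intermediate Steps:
G = 0
T(J, u) = -8
C = -1/5981 (C = 1/(-5981) = -1/5981 ≈ -0.00016720)
(T(G, -30) - (43*105 + 4))/C = (-8 - (43*105 + 4))/(-1/5981) = (-8 - (4515 + 4))*(-5981) = (-8 - 1*4519)*(-5981) = (-8 - 4519)*(-5981) = -4527*(-5981) = 27075987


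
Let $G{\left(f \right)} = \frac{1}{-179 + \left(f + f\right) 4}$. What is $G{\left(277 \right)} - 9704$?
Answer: $- \frac{19767047}{2037} \approx -9704.0$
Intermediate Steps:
$G{\left(f \right)} = \frac{1}{-179 + 8 f}$ ($G{\left(f \right)} = \frac{1}{-179 + 2 f 4} = \frac{1}{-179 + 8 f}$)
$G{\left(277 \right)} - 9704 = \frac{1}{-179 + 8 \cdot 277} - 9704 = \frac{1}{-179 + 2216} - 9704 = \frac{1}{2037} - 9704 = - \frac{19767047}{2037}$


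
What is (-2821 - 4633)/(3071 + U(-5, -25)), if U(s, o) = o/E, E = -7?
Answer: -26089/10761 ≈ -2.4244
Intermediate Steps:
U(s, o) = -o/7 (U(s, o) = o/(-7) = o*(-1/7) = -o/7)
(-2821 - 4633)/(3071 + U(-5, -25)) = (-2821 - 4633)/(3071 - 1/7*(-25)) = -7454/(3071 + 25/7) = -7454/21522/7 = -7454*7/21522 = -26089/10761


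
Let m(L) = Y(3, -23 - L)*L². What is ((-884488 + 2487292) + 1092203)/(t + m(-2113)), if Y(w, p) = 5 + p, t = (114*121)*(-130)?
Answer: 385001/1335985405 ≈ 0.00028818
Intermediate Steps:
t = -1793220 (t = 13794*(-130) = -1793220)
m(L) = L²*(-18 - L) (m(L) = (5 + (-23 - L))*L² = (-18 - L)*L² = L²*(-18 - L))
((-884488 + 2487292) + 1092203)/(t + m(-2113)) = ((-884488 + 2487292) + 1092203)/(-1793220 + (-2113)²*(-18 - 1*(-2113))) = (1602804 + 1092203)/(-1793220 + 4464769*(-18 + 2113)) = 2695007/(-1793220 + 4464769*2095) = 2695007/(-1793220 + 9353691055) = 2695007/9351897835 = 2695007*(1/9351897835) = 385001/1335985405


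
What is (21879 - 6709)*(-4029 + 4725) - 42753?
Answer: 10515567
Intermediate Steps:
(21879 - 6709)*(-4029 + 4725) - 42753 = 15170*696 - 42753 = 10558320 - 42753 = 10515567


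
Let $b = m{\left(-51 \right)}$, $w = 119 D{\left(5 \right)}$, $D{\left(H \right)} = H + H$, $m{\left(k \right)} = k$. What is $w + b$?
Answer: $1139$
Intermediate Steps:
$D{\left(H \right)} = 2 H$
$w = 1190$ ($w = 119 \cdot 2 \cdot 5 = 119 \cdot 10 = 1190$)
$b = -51$
$w + b = 1190 - 51 = 1139$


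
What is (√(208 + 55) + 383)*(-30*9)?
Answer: -103410 - 270*√263 ≈ -1.0779e+5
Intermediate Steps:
(√(208 + 55) + 383)*(-30*9) = (√263 + 383)*(-270) = (383 + √263)*(-270) = -103410 - 270*√263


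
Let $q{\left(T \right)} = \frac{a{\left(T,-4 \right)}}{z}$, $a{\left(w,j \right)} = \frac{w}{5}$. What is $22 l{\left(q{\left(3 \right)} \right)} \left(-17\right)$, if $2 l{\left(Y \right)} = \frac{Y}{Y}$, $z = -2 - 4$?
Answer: $-187$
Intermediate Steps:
$z = -6$ ($z = -2 - 4 = -6$)
$a{\left(w,j \right)} = \frac{w}{5}$ ($a{\left(w,j \right)} = w \frac{1}{5} = \frac{w}{5}$)
$q{\left(T \right)} = - \frac{T}{30}$ ($q{\left(T \right)} = \frac{\frac{1}{5} T}{-6} = \frac{T}{5} \left(- \frac{1}{6}\right) = - \frac{T}{30}$)
$l{\left(Y \right)} = \frac{1}{2}$ ($l{\left(Y \right)} = \frac{Y \frac{1}{Y}}{2} = \frac{1}{2} \cdot 1 = \frac{1}{2}$)
$22 l{\left(q{\left(3 \right)} \right)} \left(-17\right) = 22 \cdot \frac{1}{2} \left(-17\right) = 11 \left(-17\right) = -187$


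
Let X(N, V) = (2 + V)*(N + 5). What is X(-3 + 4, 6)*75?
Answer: 3600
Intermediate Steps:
X(N, V) = (2 + V)*(5 + N)
X(-3 + 4, 6)*75 = (10 + 2*(-3 + 4) + 5*6 + (-3 + 4)*6)*75 = (10 + 2*1 + 30 + 1*6)*75 = (10 + 2 + 30 + 6)*75 = 48*75 = 3600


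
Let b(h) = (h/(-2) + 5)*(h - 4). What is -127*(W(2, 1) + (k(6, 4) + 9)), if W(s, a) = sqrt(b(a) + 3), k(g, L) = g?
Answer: -1905 - 127*I*sqrt(42)/2 ≈ -1905.0 - 411.53*I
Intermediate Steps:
b(h) = (-4 + h)*(5 - h/2) (b(h) = (h*(-1/2) + 5)*(-4 + h) = (-h/2 + 5)*(-4 + h) = (5 - h/2)*(-4 + h) = (-4 + h)*(5 - h/2))
W(s, a) = sqrt(-17 + 7*a - a**2/2) (W(s, a) = sqrt((-20 + 7*a - a**2/2) + 3) = sqrt(-17 + 7*a - a**2/2))
-127*(W(2, 1) + (k(6, 4) + 9)) = -127*(sqrt(-68 - 2*1**2 + 28*1)/2 + (6 + 9)) = -127*(sqrt(-68 - 2*1 + 28)/2 + 15) = -127*(sqrt(-68 - 2 + 28)/2 + 15) = -127*(sqrt(-42)/2 + 15) = -127*((I*sqrt(42))/2 + 15) = -127*(I*sqrt(42)/2 + 15) = -127*(15 + I*sqrt(42)/2) = -1905 - 127*I*sqrt(42)/2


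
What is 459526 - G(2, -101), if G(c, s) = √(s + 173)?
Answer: 459526 - 6*√2 ≈ 4.5952e+5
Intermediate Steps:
G(c, s) = √(173 + s)
459526 - G(2, -101) = 459526 - √(173 - 101) = 459526 - √72 = 459526 - 6*√2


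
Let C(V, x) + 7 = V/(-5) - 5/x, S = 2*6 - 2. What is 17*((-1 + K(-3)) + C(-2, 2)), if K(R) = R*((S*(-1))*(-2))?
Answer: -11917/10 ≈ -1191.7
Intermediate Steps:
S = 10 (S = 12 - 2 = 10)
C(V, x) = -7 - 5/x - V/5 (C(V, x) = -7 + (V/(-5) - 5/x) = -7 + (V*(-⅕) - 5/x) = -7 + (-V/5 - 5/x) = -7 + (-5/x - V/5) = -7 - 5/x - V/5)
K(R) = 20*R (K(R) = R*((10*(-1))*(-2)) = R*(-10*(-2)) = R*20 = 20*R)
17*((-1 + K(-3)) + C(-2, 2)) = 17*((-1 + 20*(-3)) + (-7 - 5/2 - ⅕*(-2))) = 17*((-1 - 60) + (-7 - 5*½ + ⅖)) = 17*(-61 + (-7 - 5/2 + ⅖)) = 17*(-61 - 91/10) = 17*(-701/10) = -11917/10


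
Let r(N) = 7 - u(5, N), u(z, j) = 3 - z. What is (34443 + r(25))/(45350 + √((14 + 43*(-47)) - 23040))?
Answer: 1562398200/2056647547 - 1136916*I*√23/2056647547 ≈ 0.75968 - 0.0026511*I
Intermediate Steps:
r(N) = 9 (r(N) = 7 - (3 - 1*5) = 7 - (3 - 5) = 7 - 1*(-2) = 7 + 2 = 9)
(34443 + r(25))/(45350 + √((14 + 43*(-47)) - 23040)) = (34443 + 9)/(45350 + √((14 + 43*(-47)) - 23040)) = 34452/(45350 + √((14 - 2021) - 23040)) = 34452/(45350 + √(-2007 - 23040)) = 34452/(45350 + √(-25047)) = 34452/(45350 + 33*I*√23)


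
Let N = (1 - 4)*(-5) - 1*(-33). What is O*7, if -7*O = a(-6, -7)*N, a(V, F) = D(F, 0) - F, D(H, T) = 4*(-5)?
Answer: 624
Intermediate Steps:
D(H, T) = -20
a(V, F) = -20 - F
N = 48 (N = -3*(-5) + 33 = 15 + 33 = 48)
O = 624/7 (O = -(-20 - 1*(-7))*48/7 = -(-20 + 7)*48/7 = -(-13)*48/7 = -⅐*(-624) = 624/7 ≈ 89.143)
O*7 = (624/7)*7 = 624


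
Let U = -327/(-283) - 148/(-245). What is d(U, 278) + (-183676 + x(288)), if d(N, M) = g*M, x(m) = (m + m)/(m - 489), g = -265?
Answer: -17242374/67 ≈ -2.5735e+5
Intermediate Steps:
x(m) = 2*m/(-489 + m) (x(m) = (2*m)/(-489 + m) = 2*m/(-489 + m))
U = 121999/69335 (U = -327*(-1/283) - 148*(-1/245) = 327/283 + 148/245 = 121999/69335 ≈ 1.7596)
d(N, M) = -265*M
d(U, 278) + (-183676 + x(288)) = -265*278 + (-183676 + 2*288/(-489 + 288)) = -73670 + (-183676 + 2*288/(-201)) = -73670 + (-183676 + 2*288*(-1/201)) = -73670 + (-183676 - 192/67) = -73670 - 12306484/67 = -17242374/67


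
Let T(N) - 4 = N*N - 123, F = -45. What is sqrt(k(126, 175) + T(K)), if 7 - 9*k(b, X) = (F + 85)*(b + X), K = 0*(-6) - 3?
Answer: I*sqrt(1447) ≈ 38.039*I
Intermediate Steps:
K = -3 (K = 0 - 3 = -3)
k(b, X) = 7/9 - 40*X/9 - 40*b/9 (k(b, X) = 7/9 - (-45 + 85)*(b + X)/9 = 7/9 - 40*(X + b)/9 = 7/9 - (40*X + 40*b)/9 = 7/9 + (-40*X/9 - 40*b/9) = 7/9 - 40*X/9 - 40*b/9)
T(N) = -119 + N**2 (T(N) = 4 + (N*N - 123) = 4 + (N**2 - 123) = 4 + (-123 + N**2) = -119 + N**2)
sqrt(k(126, 175) + T(K)) = sqrt((7/9 - 40/9*175 - 40/9*126) + (-119 + (-3)**2)) = sqrt((7/9 - 7000/9 - 560) + (-119 + 9)) = sqrt(-1337 - 110) = sqrt(-1447) = I*sqrt(1447)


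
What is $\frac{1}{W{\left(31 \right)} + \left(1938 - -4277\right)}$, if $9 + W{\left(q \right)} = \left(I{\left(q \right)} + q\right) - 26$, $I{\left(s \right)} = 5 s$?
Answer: $\frac{1}{6366} \approx 0.00015708$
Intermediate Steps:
$W{\left(q \right)} = -35 + 6 q$ ($W{\left(q \right)} = -9 + \left(\left(5 q + q\right) - 26\right) = -9 + \left(6 q - 26\right) = -9 + \left(-26 + 6 q\right) = -35 + 6 q$)
$\frac{1}{W{\left(31 \right)} + \left(1938 - -4277\right)} = \frac{1}{\left(-35 + 6 \cdot 31\right) + \left(1938 - -4277\right)} = \frac{1}{\left(-35 + 186\right) + \left(1938 + 4277\right)} = \frac{1}{151 + 6215} = \frac{1}{6366}$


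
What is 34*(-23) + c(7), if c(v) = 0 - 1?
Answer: -783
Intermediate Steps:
c(v) = -1
34*(-23) + c(7) = 34*(-23) - 1 = -782 - 1 = -783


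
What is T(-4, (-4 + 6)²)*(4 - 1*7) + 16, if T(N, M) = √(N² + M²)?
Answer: 16 - 12*√2 ≈ -0.97056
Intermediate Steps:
T(N, M) = √(M² + N²)
T(-4, (-4 + 6)²)*(4 - 1*7) + 16 = √(((-4 + 6)²)² + (-4)²)*(4 - 1*7) + 16 = √((2²)² + 16)*(4 - 7) + 16 = √(4² + 16)*(-3) + 16 = √(16 + 16)*(-3) + 16 = √32*(-3) + 16 = (4*√2)*(-3) + 16 = -12*√2 + 16 = 16 - 12*√2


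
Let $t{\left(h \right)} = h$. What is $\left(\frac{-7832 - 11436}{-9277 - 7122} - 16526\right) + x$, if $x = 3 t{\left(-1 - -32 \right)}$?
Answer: $- \frac{269465499}{16399} \approx -16432.0$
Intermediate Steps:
$x = 93$ ($x = 3 \left(-1 - -32\right) = 3 \left(-1 + 32\right) = 3 \cdot 31 = 93$)
$\left(\frac{-7832 - 11436}{-9277 - 7122} - 16526\right) + x = \left(\frac{-7832 - 11436}{-9277 - 7122} - 16526\right) + 93 = \left(- \frac{19268}{-16399} - 16526\right) + 93 = \left(\left(-19268\right) \left(- \frac{1}{16399}\right) - 16526\right) + 93 = \left(\frac{19268}{16399} - 16526\right) + 93 = - \frac{270990606}{16399} + 93 = - \frac{269465499}{16399}$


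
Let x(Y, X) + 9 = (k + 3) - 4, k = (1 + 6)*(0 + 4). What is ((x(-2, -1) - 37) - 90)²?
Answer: 11881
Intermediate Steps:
k = 28 (k = 7*4 = 28)
x(Y, X) = 18 (x(Y, X) = -9 + ((28 + 3) - 4) = -9 + (31 - 4) = -9 + 27 = 18)
((x(-2, -1) - 37) - 90)² = ((18 - 37) - 90)² = (-19 - 90)² = (-109)² = 11881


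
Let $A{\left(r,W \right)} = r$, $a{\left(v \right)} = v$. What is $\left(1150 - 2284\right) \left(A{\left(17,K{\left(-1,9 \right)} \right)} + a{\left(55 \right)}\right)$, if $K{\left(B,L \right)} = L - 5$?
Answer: $-81648$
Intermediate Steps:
$K{\left(B,L \right)} = -5 + L$
$\left(1150 - 2284\right) \left(A{\left(17,K{\left(-1,9 \right)} \right)} + a{\left(55 \right)}\right) = \left(1150 - 2284\right) \left(17 + 55\right) = \left(-1134\right) 72 = -81648$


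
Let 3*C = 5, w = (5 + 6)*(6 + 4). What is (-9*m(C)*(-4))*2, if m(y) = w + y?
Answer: 8040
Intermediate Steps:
w = 110 (w = 11*10 = 110)
C = 5/3 (C = (⅓)*5 = 5/3 ≈ 1.6667)
m(y) = 110 + y
(-9*m(C)*(-4))*2 = (-9*(110 + 5/3)*(-4))*2 = (-9*335/3*(-4))*2 = -1005*(-4)*2 = 4020*2 = 8040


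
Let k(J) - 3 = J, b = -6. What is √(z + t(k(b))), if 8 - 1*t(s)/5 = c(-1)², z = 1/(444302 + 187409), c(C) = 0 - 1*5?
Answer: I*√33919996307574/631711 ≈ 9.2195*I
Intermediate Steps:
c(C) = -5 (c(C) = 0 - 5 = -5)
z = 1/631711 ≈ 1.5830e-6
k(J) = 3 + J
t(s) = -85 (t(s) = 40 - 5*(-5)² = 40 - 5*25 = 40 - 125 = -85)
√(z + t(k(b))) = √(1/631711 - 85) = √(-53695434/631711) = I*√33919996307574/631711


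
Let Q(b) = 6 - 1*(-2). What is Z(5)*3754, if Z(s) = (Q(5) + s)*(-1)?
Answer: -48802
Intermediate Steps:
Q(b) = 8 (Q(b) = 6 + 2 = 8)
Z(s) = -8 - s (Z(s) = (8 + s)*(-1) = -8 - s)
Z(5)*3754 = (-8 - 1*5)*3754 = (-8 - 5)*3754 = -13*3754 = -48802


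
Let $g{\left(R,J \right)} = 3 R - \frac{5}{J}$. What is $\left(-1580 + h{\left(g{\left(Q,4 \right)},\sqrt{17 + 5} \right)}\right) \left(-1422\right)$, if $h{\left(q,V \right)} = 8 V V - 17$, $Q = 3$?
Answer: $2020662$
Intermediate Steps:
$g{\left(R,J \right)} = - \frac{5}{J} + 3 R$
$h{\left(q,V \right)} = -17 + 8 V^{2}$ ($h{\left(q,V \right)} = 8 V^{2} - 17 = -17 + 8 V^{2}$)
$\left(-1580 + h{\left(g{\left(Q,4 \right)},\sqrt{17 + 5} \right)}\right) \left(-1422\right) = \left(-1580 - \left(17 - 8 \left(\sqrt{17 + 5}\right)^{2}\right)\right) \left(-1422\right) = \left(-1580 - \left(17 - 8 \left(\sqrt{22}\right)^{2}\right)\right) \left(-1422\right) = \left(-1580 + \left(-17 + 8 \cdot 22\right)\right) \left(-1422\right) = \left(-1580 + \left(-17 + 176\right)\right) \left(-1422\right) = \left(-1580 + 159\right) \left(-1422\right) = \left(-1421\right) \left(-1422\right) = 2020662$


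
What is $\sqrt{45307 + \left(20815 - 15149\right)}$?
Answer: $\sqrt{50973} \approx 225.77$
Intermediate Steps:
$\sqrt{45307 + \left(20815 - 15149\right)} = \sqrt{45307 + 5666} = \sqrt{50973}$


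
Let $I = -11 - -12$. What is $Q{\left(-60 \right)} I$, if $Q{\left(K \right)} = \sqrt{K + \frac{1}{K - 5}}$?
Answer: $\frac{i \sqrt{253565}}{65} \approx 7.747 i$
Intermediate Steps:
$Q{\left(K \right)} = \sqrt{K + \frac{1}{-5 + K}}$ ($Q{\left(K \right)} = \sqrt{K + \frac{1}{K - 5}} = \sqrt{K + \frac{1}{-5 + K}}$)
$I = 1$ ($I = -11 + 12 = 1$)
$Q{\left(-60 \right)} I = \sqrt{\frac{1 - 60 \left(-5 - 60\right)}{-5 - 60}} \cdot 1 = \sqrt{\frac{1 - -3900}{-65}} \cdot 1 = \sqrt{- \frac{1 + 3900}{65}} \cdot 1 = \sqrt{\left(- \frac{1}{65}\right) 3901} \cdot 1 = \sqrt{- \frac{3901}{65}} \cdot 1 = \frac{i \sqrt{253565}}{65} \cdot 1 = \frac{i \sqrt{253565}}{65}$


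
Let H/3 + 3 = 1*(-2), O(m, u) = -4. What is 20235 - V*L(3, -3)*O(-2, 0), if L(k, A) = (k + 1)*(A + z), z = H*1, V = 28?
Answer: 12171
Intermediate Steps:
H = -15 (H = -9 + 3*(1*(-2)) = -9 + 3*(-2) = -9 - 6 = -15)
z = -15 (z = -15*1 = -15)
L(k, A) = (1 + k)*(-15 + A) (L(k, A) = (k + 1)*(A - 15) = (1 + k)*(-15 + A))
20235 - V*L(3, -3)*O(-2, 0) = 20235 - 28*(-15 - 3 - 15*3 - 3*3)*(-4) = 20235 - 28*(-15 - 3 - 45 - 9)*(-4) = 20235 - 28*(-72)*(-4) = 20235 - (-2016)*(-4) = 20235 - 1*8064 = 20235 - 8064 = 12171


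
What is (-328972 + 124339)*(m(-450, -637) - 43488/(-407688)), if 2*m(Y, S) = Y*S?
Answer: -498212513798571/16987 ≈ -2.9329e+10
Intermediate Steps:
m(Y, S) = S*Y/2 (m(Y, S) = (Y*S)/2 = (S*Y)/2 = S*Y/2)
(-328972 + 124339)*(m(-450, -637) - 43488/(-407688)) = (-328972 + 124339)*((½)*(-637)*(-450) - 43488/(-407688)) = -204633*(143325 - 43488*(-1/407688)) = -204633*(143325 + 1812/16987) = -204633*2434663587/16987 = -498212513798571/16987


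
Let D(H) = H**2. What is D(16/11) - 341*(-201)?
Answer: 8293717/121 ≈ 68543.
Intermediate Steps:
D(16/11) - 341*(-201) = (16/11)**2 - 341*(-201) = (16*(1/11))**2 + 68541 = (16/11)**2 + 68541 = 256/121 + 68541 = 8293717/121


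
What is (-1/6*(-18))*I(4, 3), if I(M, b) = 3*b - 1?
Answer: 24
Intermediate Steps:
I(M, b) = -1 + 3*b
(-1/6*(-18))*I(4, 3) = (-1/6*(-18))*(-1 + 3*3) = (-1*⅙*(-18))*(-1 + 9) = -⅙*(-18)*8 = 3*8 = 24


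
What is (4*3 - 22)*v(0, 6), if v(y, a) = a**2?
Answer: -360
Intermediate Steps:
(4*3 - 22)*v(0, 6) = (4*3 - 22)*6**2 = (12 - 22)*36 = -10*36 = -360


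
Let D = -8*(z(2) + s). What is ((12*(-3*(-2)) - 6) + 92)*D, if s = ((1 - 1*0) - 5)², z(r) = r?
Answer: -22752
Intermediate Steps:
s = 16 (s = ((1 + 0) - 5)² = (1 - 5)² = (-4)² = 16)
D = -144 (D = -8*(2 + 16) = -8*18 = -144)
((12*(-3*(-2)) - 6) + 92)*D = ((12*(-3*(-2)) - 6) + 92)*(-144) = ((12*6 - 6) + 92)*(-144) = ((72 - 6) + 92)*(-144) = (66 + 92)*(-144) = 158*(-144) = -22752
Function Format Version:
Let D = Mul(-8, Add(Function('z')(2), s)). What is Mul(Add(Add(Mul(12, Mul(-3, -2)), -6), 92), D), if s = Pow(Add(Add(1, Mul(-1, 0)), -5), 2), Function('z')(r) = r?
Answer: -22752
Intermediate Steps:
s = 16 (s = Pow(Add(Add(1, 0), -5), 2) = Pow(Add(1, -5), 2) = Pow(-4, 2) = 16)
D = -144 (D = Mul(-8, Add(2, 16)) = Mul(-8, 18) = -144)
Mul(Add(Add(Mul(12, Mul(-3, -2)), -6), 92), D) = Mul(Add(Add(Mul(12, Mul(-3, -2)), -6), 92), -144) = Mul(Add(Add(Mul(12, 6), -6), 92), -144) = Mul(Add(Add(72, -6), 92), -144) = Mul(Add(66, 92), -144) = Mul(158, -144) = -22752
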